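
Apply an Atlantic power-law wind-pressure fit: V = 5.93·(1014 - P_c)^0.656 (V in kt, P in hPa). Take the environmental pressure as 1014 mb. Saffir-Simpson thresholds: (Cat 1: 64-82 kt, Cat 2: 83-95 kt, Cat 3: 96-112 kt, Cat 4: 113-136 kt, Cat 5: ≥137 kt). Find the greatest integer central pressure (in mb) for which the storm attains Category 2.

Category 2 begins at V = 83 kt.
Required ΔP = (83/5.93)^(1/0.656) = 13.997^1.524 ≈ 55.85 mb.
P_c ≤ 1014 − 55.85 = 958.15, so the highest integer P_c is 958 mb.

958 mb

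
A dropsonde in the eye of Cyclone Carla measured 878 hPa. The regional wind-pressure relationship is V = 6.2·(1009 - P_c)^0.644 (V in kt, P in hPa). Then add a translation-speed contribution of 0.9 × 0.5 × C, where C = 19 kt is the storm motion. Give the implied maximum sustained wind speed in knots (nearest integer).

152 kt

ΔP = 1009 − 878 = 131 hPa.
131^0.644 ≈ 23.095.
V ≈ 6.2 × 23.095 ≈ 143.2 kt.
Translation term: 0.9 × 0.5 × 19 = 8.55 kt.
Corrected V ≈ 151.75 kt → 152 kt.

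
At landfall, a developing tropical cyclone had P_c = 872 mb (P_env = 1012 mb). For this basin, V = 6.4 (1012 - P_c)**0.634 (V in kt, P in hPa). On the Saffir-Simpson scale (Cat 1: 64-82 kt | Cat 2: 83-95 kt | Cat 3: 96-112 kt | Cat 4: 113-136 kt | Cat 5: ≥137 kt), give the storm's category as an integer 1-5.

5

ΔP = 1012 − 872 = 140 mb.
V ≈ 6.4 × 140^0.634 = 6.4 × 22.94 ≈ 147 kt.
147 kt falls in the Category 5 band.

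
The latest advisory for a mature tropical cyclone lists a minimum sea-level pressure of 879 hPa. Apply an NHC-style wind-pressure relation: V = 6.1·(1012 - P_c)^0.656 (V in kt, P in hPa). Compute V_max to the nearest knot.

151 kt

ΔP = 1012 − 879 = 133 hPa.
133^0.656 ≈ 24.731.
V ≈ 6.1 × 24.731 ≈ 150.9 kt.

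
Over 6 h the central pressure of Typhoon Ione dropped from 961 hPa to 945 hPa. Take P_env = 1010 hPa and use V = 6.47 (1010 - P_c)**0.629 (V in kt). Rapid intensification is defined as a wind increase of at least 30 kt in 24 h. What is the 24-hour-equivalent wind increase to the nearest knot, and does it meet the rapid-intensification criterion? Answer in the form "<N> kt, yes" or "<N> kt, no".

58 kt, yes

V₁: ΔP = 49, V ≈ 6.47 × 49^0.629 ≈ 74.82 kt.
V₂: ΔP = 65, V ≈ 6.47 × 65^0.629 ≈ 89.38 kt.
ΔV over 6 h = 14.56 kt → 24 h equivalent = 14.56 × 24/6 ≈ 58.24 kt.
58 kt ≥ 30 kt ⇒ rapid intensification.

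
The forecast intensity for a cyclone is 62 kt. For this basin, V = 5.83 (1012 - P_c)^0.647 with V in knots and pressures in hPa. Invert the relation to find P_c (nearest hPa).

ΔP = (V / 5.83)^(1/0.647) = (62/5.83)^1.546.
62/5.83 = 10.635; 10.635^1.546 ≈ 38.63 hPa.
P_c = 1012 − 38.63 = 973.37 ≈ 973 hPa.

973 hPa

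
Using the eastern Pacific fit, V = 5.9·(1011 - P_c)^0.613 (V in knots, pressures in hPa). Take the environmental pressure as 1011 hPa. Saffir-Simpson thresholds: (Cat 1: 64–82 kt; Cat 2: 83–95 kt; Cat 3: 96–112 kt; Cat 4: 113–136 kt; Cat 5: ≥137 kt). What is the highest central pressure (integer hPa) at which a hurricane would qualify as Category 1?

Category 1 begins at V = 64 kt.
Required ΔP = (64/5.9)^(1/0.613) = 10.847^1.631 ≈ 48.86 hPa.
P_c ≤ 1011 − 48.86 = 962.14, so the highest integer P_c is 962 hPa.

962 hPa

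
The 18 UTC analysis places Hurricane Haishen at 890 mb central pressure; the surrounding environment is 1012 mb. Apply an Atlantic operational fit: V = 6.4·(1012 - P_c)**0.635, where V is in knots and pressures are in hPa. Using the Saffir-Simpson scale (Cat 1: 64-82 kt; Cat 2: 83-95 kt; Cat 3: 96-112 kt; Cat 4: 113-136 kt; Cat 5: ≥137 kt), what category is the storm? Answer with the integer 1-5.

ΔP = 1012 − 890 = 122 mb.
V ≈ 6.4 × 122^0.635 = 6.4 × 21.13 ≈ 135 kt.
135 kt falls in the Category 4 band.

4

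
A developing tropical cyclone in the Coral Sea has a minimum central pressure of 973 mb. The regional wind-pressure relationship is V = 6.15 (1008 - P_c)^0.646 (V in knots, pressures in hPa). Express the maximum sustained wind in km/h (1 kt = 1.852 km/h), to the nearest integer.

113 km/h

ΔP = 1008 − 973 = 35 mb.
V ≈ 6.15 × 35^0.646 = 6.15 × 9.942 ≈ 61.142 kt.
61.142 × 1.852 ≈ 113.24 km/h → 113 km/h.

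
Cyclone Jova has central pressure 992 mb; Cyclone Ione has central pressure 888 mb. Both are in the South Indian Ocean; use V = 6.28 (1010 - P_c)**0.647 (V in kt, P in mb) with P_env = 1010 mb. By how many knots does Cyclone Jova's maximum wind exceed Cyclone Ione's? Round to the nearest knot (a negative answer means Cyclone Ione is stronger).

-100 kt

Cyclone Jova: ΔP = 18; V ≈ 6.28 × 18^0.647 ≈ 40.75 kt.
Cyclone Ione: ΔP = 122; V ≈ 6.28 × 122^0.647 ≈ 140.55 kt.
Difference ≈ 40.75 − 140.55 = -99.80 → -100 kt.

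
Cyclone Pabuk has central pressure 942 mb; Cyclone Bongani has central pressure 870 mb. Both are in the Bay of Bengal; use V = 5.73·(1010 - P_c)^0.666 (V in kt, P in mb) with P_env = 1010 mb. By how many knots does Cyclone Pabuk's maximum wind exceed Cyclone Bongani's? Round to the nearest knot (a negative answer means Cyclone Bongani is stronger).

Cyclone Pabuk: ΔP = 68; V ≈ 5.73 × 68^0.666 ≈ 95.19 kt.
Cyclone Bongani: ΔP = 140; V ≈ 5.73 × 140^0.666 ≈ 153.98 kt.
Difference ≈ 95.19 − 153.98 = -58.79 → -59 kt.

-59 kt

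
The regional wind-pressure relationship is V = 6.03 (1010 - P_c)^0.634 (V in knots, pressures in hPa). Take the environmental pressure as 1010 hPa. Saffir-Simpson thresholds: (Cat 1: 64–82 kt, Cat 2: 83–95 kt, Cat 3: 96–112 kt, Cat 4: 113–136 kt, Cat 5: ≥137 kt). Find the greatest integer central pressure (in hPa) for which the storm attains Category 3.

Category 3 begins at V = 96 kt.
Required ΔP = (96/6.03)^(1/0.634) = 15.920^1.577 ≈ 78.67 hPa.
P_c ≤ 1010 − 78.67 = 931.33, so the highest integer P_c is 931 hPa.

931 hPa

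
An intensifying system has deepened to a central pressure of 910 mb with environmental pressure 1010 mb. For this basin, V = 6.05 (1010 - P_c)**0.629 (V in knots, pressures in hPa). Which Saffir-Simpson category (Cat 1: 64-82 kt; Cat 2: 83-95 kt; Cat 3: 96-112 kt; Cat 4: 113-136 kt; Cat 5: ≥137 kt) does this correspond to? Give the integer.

ΔP = 1010 − 910 = 100 mb.
V ≈ 6.05 × 100^0.629 = 6.05 × 18.11 ≈ 110 kt.
110 kt falls in the Category 3 band.

3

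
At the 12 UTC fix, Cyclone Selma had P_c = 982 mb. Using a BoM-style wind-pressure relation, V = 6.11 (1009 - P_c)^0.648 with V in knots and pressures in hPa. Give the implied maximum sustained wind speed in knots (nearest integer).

ΔP = 1009 − 982 = 27 mb.
27^0.648 ≈ 8.463.
V ≈ 6.11 × 8.463 ≈ 51.7 kt.

52 kt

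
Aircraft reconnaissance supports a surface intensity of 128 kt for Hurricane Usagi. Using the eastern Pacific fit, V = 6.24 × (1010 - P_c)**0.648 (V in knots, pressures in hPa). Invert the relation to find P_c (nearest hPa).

ΔP = (V / 6.24)^(1/0.648) = (128/6.24)^1.543.
128/6.24 = 20.513; 20.513^1.543 ≈ 105.86 hPa.
P_c = 1010 − 105.86 = 904.14 ≈ 904 hPa.

904 hPa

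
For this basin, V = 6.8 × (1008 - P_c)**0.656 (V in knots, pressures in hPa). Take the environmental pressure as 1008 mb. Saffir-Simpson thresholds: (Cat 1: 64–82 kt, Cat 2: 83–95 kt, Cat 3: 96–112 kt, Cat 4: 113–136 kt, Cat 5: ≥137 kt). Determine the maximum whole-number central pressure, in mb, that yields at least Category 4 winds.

935 mb

Category 4 begins at V = 113 kt.
Required ΔP = (113/6.8)^(1/0.656) = 16.618^1.524 ≈ 72.55 mb.
P_c ≤ 1008 − 72.55 = 935.45, so the highest integer P_c is 935 mb.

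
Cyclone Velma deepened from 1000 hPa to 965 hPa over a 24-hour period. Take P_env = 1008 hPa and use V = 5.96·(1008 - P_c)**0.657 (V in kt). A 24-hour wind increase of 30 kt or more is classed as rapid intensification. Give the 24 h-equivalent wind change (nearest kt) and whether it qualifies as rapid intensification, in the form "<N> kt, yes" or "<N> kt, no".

47 kt, yes

V₁: ΔP = 8, V ≈ 5.96 × 8^0.657 ≈ 23.37 kt.
V₂: ΔP = 43, V ≈ 5.96 × 43^0.657 ≈ 70.54 kt.
ΔV over 24 h = 47.17 kt → 24 h equivalent = 47.17 × 24/24 ≈ 47.17 kt.
47 kt ≥ 30 kt ⇒ rapid intensification.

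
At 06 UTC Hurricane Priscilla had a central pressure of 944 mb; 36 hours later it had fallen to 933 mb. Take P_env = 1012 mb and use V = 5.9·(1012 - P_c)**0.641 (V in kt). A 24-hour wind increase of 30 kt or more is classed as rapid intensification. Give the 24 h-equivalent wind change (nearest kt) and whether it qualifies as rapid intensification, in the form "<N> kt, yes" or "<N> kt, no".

6 kt, no

V₁: ΔP = 68, V ≈ 5.9 × 68^0.641 ≈ 88.20 kt.
V₂: ΔP = 79, V ≈ 5.9 × 79^0.641 ≈ 97.10 kt.
ΔV over 36 h = 8.90 kt → 24 h equivalent = 8.90 × 24/36 ≈ 5.93 kt.
6 kt < 30 kt ⇒ not rapid intensification.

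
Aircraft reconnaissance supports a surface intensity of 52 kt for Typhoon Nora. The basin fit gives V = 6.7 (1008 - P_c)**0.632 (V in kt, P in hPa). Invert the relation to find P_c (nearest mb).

982 mb

ΔP = (V / 6.7)^(1/0.632) = (52/6.7)^1.582.
52/6.7 = 7.761; 7.761^1.582 ≈ 25.59 mb.
P_c = 1008 − 25.59 = 982.41 ≈ 982 mb.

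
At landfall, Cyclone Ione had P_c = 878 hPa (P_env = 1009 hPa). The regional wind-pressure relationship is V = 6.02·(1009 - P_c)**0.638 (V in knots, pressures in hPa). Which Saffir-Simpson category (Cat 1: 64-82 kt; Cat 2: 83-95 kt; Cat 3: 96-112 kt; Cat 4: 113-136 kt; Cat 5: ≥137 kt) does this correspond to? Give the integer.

ΔP = 1009 − 878 = 131 hPa.
V ≈ 6.02 × 131^0.638 = 6.02 × 22.43 ≈ 135 kt.
135 kt falls in the Category 4 band.

4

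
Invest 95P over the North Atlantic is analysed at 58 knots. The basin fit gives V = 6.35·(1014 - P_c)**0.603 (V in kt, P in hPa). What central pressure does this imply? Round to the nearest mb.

ΔP = (V / 6.35)^(1/0.603) = (58/6.35)^1.658.
58/6.35 = 9.134; 9.134^1.658 ≈ 39.19 mb.
P_c = 1014 − 39.19 = 974.81 ≈ 975 mb.

975 mb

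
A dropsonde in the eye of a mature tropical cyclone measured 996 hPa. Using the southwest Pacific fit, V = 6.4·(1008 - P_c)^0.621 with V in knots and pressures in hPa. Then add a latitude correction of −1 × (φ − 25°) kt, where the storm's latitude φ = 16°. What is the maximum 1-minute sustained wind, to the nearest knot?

ΔP = 1008 − 996 = 12 hPa.
12^0.621 ≈ 4.679.
V ≈ 6.4 × 4.679 ≈ 29.9 kt.
Latitude correction: −1 × (16 − 25) = 9 kt.
Corrected V ≈ 38.9 kt → 39 kt.

39 kt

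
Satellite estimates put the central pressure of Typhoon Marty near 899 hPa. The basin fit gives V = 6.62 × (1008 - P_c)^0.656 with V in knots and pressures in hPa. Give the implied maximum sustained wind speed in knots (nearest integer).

144 kt

ΔP = 1008 − 899 = 109 hPa.
109^0.656 ≈ 21.705.
V ≈ 6.62 × 21.705 ≈ 143.7 kt.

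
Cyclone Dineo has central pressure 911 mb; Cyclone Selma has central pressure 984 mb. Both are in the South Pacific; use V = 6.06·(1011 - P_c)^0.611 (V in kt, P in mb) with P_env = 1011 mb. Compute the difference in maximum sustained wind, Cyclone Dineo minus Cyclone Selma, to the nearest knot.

56 kt

Cyclone Dineo: ΔP = 100; V ≈ 6.06 × 100^0.611 ≈ 101.04 kt.
Cyclone Selma: ΔP = 27; V ≈ 6.06 × 27^0.611 ≈ 45.40 kt.
Difference ≈ 101.04 − 45.40 = 55.64 → 56 kt.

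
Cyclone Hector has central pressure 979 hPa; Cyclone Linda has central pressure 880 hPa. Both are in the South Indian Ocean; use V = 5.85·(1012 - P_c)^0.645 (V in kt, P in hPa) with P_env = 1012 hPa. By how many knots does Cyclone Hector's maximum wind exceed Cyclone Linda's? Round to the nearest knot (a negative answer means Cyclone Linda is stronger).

Cyclone Hector: ΔP = 33; V ≈ 5.85 × 33^0.645 ≈ 55.80 kt.
Cyclone Linda: ΔP = 132; V ≈ 5.85 × 132^0.645 ≈ 136.44 kt.
Difference ≈ 55.80 − 136.44 = -80.64 → -81 kt.

-81 kt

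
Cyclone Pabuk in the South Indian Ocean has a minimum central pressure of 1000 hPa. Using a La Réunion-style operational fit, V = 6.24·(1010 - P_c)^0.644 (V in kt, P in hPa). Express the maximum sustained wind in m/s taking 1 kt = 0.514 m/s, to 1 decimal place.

ΔP = 1010 − 1000 = 10 hPa.
V ≈ 6.24 × 10^0.644 = 6.24 × 4.406 ≈ 27.491 kt.
27.491 × 0.514 ≈ 14.13 m/s → 14.1 m/s.

14.1 m/s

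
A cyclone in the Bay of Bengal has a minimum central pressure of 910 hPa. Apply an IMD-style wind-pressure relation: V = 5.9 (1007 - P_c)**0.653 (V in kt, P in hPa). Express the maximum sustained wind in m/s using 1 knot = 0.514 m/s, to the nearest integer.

60 m/s

ΔP = 1007 − 910 = 97 hPa.
V ≈ 5.9 × 97^0.653 = 5.9 × 19.832 ≈ 117.008 kt.
117.008 × 0.514 ≈ 60.14 m/s → 60 m/s.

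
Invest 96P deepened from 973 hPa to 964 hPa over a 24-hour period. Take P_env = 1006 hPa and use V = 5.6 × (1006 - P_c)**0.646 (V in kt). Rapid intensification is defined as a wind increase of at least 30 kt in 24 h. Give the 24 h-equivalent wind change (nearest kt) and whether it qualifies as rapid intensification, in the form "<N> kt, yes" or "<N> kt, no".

9 kt, no

V₁: ΔP = 33, V ≈ 5.6 × 33^0.646 ≈ 53.60 kt.
V₂: ΔP = 42, V ≈ 5.6 × 42^0.646 ≈ 62.63 kt.
ΔV over 24 h = 9.03 kt → 24 h equivalent = 9.03 × 24/24 ≈ 9.03 kt.
9 kt < 30 kt ⇒ not rapid intensification.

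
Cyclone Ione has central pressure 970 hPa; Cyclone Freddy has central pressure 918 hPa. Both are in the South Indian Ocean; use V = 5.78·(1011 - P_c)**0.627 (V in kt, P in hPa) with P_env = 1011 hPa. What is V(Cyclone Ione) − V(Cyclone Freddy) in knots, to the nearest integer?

-40 kt

Cyclone Ione: ΔP = 41; V ≈ 5.78 × 41^0.627 ≈ 59.31 kt.
Cyclone Freddy: ΔP = 93; V ≈ 5.78 × 93^0.627 ≈ 99.12 kt.
Difference ≈ 59.31 − 99.12 = -39.81 → -40 kt.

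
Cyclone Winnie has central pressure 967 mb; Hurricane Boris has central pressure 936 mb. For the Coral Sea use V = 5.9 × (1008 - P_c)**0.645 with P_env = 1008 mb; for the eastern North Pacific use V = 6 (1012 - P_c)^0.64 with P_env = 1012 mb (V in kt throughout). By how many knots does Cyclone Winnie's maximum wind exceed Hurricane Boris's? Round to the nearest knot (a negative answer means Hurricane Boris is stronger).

-31 kt

Cyclone Winnie: ΔP = 41; V ≈ 5.9 × 41^0.645 ≈ 64.73 kt.
Hurricane Boris: ΔP = 76; V ≈ 6 × 76^0.64 ≈ 95.91 kt.
Difference ≈ 64.73 − 95.91 = -31.18 → -31 kt.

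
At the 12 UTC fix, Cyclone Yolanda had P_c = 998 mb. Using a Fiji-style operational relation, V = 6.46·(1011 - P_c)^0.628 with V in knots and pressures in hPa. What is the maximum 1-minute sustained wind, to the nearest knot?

ΔP = 1011 − 998 = 13 mb.
13^0.628 ≈ 5.007.
V ≈ 6.46 × 5.007 ≈ 32.3 kt.

32 kt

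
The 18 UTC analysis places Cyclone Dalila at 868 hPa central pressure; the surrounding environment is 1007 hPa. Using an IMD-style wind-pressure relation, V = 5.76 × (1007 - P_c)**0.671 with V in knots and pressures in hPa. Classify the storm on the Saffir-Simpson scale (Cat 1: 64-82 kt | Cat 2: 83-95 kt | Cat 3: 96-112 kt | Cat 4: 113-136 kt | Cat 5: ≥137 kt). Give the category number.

5

ΔP = 1007 − 868 = 139 hPa.
V ≈ 5.76 × 139^0.671 = 5.76 × 27.41 ≈ 158 kt.
158 kt falls in the Category 5 band.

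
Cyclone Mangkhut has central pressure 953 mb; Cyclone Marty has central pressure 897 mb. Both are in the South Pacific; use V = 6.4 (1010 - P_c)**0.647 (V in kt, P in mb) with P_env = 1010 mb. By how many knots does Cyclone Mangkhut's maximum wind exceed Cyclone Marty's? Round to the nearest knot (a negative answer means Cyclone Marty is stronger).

Cyclone Mangkhut: ΔP = 57; V ≈ 6.4 × 57^0.647 ≈ 87.54 kt.
Cyclone Marty: ΔP = 113; V ≈ 6.4 × 113^0.647 ≈ 136.31 kt.
Difference ≈ 87.54 − 136.31 = -48.77 → -49 kt.

-49 kt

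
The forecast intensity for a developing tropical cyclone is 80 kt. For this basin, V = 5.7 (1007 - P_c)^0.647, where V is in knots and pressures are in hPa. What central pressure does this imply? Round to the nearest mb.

948 mb

ΔP = (V / 5.7)^(1/0.647) = (80/5.7)^1.546.
80/5.7 = 14.035; 14.035^1.546 ≈ 59.31 mb.
P_c = 1007 − 59.31 = 947.69 ≈ 948 mb.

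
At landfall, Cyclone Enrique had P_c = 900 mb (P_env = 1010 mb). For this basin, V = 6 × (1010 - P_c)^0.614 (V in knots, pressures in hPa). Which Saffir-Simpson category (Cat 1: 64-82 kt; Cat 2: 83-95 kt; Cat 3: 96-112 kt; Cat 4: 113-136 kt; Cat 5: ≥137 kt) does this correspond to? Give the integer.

ΔP = 1010 − 900 = 110 mb.
V ≈ 6 × 110^0.614 = 6 × 17.92 ≈ 108 kt.
108 kt falls in the Category 3 band.

3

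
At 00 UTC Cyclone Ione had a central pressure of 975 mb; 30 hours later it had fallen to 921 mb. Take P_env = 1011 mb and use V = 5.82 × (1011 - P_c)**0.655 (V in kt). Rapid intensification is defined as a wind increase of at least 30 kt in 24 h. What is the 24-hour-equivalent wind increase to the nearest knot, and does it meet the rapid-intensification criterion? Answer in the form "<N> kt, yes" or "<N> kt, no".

V₁: ΔP = 36, V ≈ 5.82 × 36^0.655 ≈ 60.86 kt.
V₂: ΔP = 90, V ≈ 5.82 × 90^0.655 ≈ 110.91 kt.
ΔV over 30 h = 50.05 kt → 24 h equivalent = 50.05 × 24/30 ≈ 40.04 kt.
40 kt ≥ 30 kt ⇒ rapid intensification.

40 kt, yes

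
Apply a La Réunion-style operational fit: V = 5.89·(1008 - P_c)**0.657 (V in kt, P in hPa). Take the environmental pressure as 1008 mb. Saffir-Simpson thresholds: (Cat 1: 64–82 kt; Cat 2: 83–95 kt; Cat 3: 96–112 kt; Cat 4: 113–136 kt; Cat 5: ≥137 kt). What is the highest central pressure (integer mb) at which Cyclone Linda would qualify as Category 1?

Category 1 begins at V = 64 kt.
Required ΔP = (64/5.89)^(1/0.657) = 10.866^1.522 ≈ 37.75 mb.
P_c ≤ 1008 − 37.75 = 970.25, so the highest integer P_c is 970 mb.

970 mb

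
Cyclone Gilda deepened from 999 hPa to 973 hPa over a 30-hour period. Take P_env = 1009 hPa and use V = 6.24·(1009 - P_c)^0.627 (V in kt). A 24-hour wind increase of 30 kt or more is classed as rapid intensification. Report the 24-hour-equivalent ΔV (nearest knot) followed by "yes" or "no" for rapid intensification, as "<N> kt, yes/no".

26 kt, no

V₁: ΔP = 10, V ≈ 6.24 × 10^0.627 ≈ 26.44 kt.
V₂: ΔP = 36, V ≈ 6.24 × 36^0.627 ≈ 59.02 kt.
ΔV over 30 h = 32.58 kt → 24 h equivalent = 32.58 × 24/30 ≈ 26.06 kt.
26 kt < 30 kt ⇒ not rapid intensification.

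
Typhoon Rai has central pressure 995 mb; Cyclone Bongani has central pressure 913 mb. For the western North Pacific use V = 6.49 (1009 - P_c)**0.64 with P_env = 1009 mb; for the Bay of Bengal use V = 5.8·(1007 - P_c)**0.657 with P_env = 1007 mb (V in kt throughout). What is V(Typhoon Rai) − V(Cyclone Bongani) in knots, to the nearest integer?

Typhoon Rai: ΔP = 14; V ≈ 6.49 × 14^0.64 ≈ 35.14 kt.
Cyclone Bongani: ΔP = 94; V ≈ 5.8 × 94^0.657 ≈ 114.76 kt.
Difference ≈ 35.14 − 114.76 = -79.62 → -80 kt.

-80 kt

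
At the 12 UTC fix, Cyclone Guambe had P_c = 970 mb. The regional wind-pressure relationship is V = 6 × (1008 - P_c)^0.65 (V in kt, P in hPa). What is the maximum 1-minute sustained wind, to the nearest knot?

ΔP = 1008 − 970 = 38 mb.
38^0.65 ≈ 10.638.
V ≈ 6 × 10.638 ≈ 63.8 kt.

64 kt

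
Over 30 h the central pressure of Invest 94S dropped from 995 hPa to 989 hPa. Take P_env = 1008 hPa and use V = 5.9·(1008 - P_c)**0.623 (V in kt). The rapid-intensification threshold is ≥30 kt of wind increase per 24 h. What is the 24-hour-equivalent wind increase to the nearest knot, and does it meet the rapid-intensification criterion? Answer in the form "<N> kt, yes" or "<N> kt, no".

V₁: ΔP = 13, V ≈ 5.9 × 13^0.623 ≈ 29.16 kt.
V₂: ΔP = 19, V ≈ 5.9 × 19^0.623 ≈ 36.94 kt.
ΔV over 30 h = 7.78 kt → 24 h equivalent = 7.78 × 24/30 ≈ 6.22 kt.
6 kt < 30 kt ⇒ not rapid intensification.

6 kt, no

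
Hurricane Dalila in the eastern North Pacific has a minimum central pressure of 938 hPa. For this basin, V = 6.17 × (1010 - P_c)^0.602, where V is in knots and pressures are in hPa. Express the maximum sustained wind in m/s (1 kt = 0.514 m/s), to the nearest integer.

ΔP = 1010 − 938 = 72 hPa.
V ≈ 6.17 × 72^0.602 = 6.17 × 13.125 ≈ 80.984 kt.
80.984 × 0.514 ≈ 41.63 m/s → 42 m/s.

42 m/s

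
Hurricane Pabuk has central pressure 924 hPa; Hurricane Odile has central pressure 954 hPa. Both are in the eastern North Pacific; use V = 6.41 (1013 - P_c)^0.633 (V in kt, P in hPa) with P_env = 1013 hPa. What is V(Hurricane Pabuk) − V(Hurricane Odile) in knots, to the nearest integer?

Hurricane Pabuk: ΔP = 89; V ≈ 6.41 × 89^0.633 ≈ 109.86 kt.
Hurricane Odile: ΔP = 59; V ≈ 6.41 × 59^0.633 ≈ 84.69 kt.
Difference ≈ 109.86 − 84.69 = 25.17 → 25 kt.

25 kt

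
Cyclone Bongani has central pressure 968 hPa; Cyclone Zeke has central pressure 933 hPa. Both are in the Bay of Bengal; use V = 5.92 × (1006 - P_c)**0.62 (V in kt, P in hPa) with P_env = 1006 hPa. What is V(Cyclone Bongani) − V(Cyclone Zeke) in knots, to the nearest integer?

Cyclone Bongani: ΔP = 38; V ≈ 5.92 × 38^0.62 ≈ 56.47 kt.
Cyclone Zeke: ΔP = 73; V ≈ 5.92 × 73^0.62 ≈ 84.64 kt.
Difference ≈ 56.47 − 84.64 = -28.17 → -28 kt.

-28 kt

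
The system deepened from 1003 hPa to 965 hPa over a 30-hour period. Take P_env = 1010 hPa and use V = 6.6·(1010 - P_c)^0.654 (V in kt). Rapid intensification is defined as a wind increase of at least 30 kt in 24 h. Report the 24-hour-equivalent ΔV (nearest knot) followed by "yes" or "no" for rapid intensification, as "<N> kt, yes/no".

V₁: ΔP = 7, V ≈ 6.6 × 7^0.654 ≈ 23.56 kt.
V₂: ΔP = 45, V ≈ 6.6 × 45^0.654 ≈ 79.57 kt.
ΔV over 30 h = 56.01 kt → 24 h equivalent = 56.01 × 24/30 ≈ 44.81 kt.
45 kt ≥ 30 kt ⇒ rapid intensification.

45 kt, yes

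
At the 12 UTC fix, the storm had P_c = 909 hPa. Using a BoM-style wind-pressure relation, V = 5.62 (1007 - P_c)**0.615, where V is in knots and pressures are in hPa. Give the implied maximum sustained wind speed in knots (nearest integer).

94 kt

ΔP = 1007 − 909 = 98 hPa.
98^0.615 ≈ 16.773.
V ≈ 5.62 × 16.773 ≈ 94.3 kt.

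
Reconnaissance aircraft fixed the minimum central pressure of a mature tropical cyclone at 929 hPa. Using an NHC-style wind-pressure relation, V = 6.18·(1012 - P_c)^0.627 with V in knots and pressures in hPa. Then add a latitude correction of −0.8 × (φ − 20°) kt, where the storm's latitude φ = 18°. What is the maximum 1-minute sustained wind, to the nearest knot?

100 kt

ΔP = 1012 − 929 = 83 hPa.
83^0.627 ≈ 15.968.
V ≈ 6.18 × 15.968 ≈ 98.7 kt.
Latitude correction: −0.8 × (18 − 20) = 1.6 kt.
Corrected V ≈ 100.3 kt → 100 kt.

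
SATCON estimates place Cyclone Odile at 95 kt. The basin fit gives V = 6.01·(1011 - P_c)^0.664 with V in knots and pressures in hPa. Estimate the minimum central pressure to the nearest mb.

ΔP = (V / 6.01)^(1/0.664) = (95/6.01)^1.506.
95/6.01 = 15.807; 15.807^1.506 ≈ 63.90 mb.
P_c = 1011 − 63.90 = 947.10 ≈ 947 mb.

947 mb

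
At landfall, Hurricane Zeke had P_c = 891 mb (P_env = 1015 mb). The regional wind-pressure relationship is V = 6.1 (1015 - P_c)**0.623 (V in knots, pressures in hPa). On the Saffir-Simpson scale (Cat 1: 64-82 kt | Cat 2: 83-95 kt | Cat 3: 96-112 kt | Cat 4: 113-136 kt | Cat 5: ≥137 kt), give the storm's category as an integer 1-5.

ΔP = 1015 − 891 = 124 mb.
V ≈ 6.1 × 124^0.623 = 6.1 × 20.15 ≈ 123 kt.
123 kt falls in the Category 4 band.

4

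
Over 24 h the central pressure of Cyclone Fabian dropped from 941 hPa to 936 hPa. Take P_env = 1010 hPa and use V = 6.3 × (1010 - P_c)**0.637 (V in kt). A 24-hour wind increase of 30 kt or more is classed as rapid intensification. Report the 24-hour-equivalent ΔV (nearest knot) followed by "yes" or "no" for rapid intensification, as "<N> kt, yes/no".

V₁: ΔP = 69, V ≈ 6.3 × 69^0.637 ≈ 93.47 kt.
V₂: ΔP = 74, V ≈ 6.3 × 74^0.637 ≈ 97.73 kt.
ΔV over 24 h = 4.26 kt → 24 h equivalent = 4.26 × 24/24 ≈ 4.26 kt.
4 kt < 30 kt ⇒ not rapid intensification.

4 kt, no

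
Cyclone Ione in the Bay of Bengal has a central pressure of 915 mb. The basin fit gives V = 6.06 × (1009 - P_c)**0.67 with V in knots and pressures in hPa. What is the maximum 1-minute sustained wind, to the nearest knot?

ΔP = 1009 − 915 = 94 mb.
94^0.67 ≈ 20.989.
V ≈ 6.06 × 20.989 ≈ 127.2 kt.

127 kt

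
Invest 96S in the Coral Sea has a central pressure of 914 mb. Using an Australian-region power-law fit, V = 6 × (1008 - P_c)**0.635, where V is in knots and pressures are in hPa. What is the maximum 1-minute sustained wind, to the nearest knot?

ΔP = 1008 − 914 = 94 mb.
94^0.635 ≈ 17.903.
V ≈ 6 × 17.903 ≈ 107.4 kt.

107 kt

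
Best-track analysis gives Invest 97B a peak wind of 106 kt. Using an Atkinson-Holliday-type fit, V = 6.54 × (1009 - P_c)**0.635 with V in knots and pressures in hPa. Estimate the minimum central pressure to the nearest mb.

ΔP = (V / 6.54)^(1/0.635) = (106/6.54)^1.575.
106/6.54 = 16.208; 16.208^1.575 ≈ 80.37 mb.
P_c = 1009 − 80.37 = 928.63 ≈ 929 mb.

929 mb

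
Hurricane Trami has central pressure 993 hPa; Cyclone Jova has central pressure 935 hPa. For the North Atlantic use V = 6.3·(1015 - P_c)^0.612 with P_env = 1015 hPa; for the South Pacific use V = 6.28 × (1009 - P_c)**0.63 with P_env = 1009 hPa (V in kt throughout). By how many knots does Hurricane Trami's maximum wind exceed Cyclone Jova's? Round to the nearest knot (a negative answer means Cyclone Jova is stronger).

Hurricane Trami: ΔP = 22; V ≈ 6.3 × 22^0.612 ≈ 41.77 kt.
Cyclone Jova: ΔP = 74; V ≈ 6.28 × 74^0.63 ≈ 94.53 kt.
Difference ≈ 41.77 − 94.53 = -52.76 → -53 kt.

-53 kt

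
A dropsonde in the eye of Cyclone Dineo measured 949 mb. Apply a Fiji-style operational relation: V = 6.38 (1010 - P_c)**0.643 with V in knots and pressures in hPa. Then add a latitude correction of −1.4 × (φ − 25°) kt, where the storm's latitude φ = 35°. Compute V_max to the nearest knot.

76 kt

ΔP = 1010 − 949 = 61 mb.
61^0.643 ≈ 14.059.
V ≈ 6.38 × 14.059 ≈ 89.7 kt.
Latitude correction: −1.4 × (35 − 25) = -14 kt.
Corrected V ≈ 75.7 kt → 76 kt.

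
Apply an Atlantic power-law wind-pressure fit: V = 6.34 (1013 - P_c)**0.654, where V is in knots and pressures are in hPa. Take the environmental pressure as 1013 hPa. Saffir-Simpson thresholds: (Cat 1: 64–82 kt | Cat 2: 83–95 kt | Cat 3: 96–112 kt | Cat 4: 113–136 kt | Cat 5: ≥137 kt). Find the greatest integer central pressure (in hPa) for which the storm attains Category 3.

949 hPa

Category 3 begins at V = 96 kt.
Required ΔP = (96/6.34)^(1/0.654) = 15.142^1.529 ≈ 63.76 hPa.
P_c ≤ 1013 − 63.76 = 949.24, so the highest integer P_c is 949 hPa.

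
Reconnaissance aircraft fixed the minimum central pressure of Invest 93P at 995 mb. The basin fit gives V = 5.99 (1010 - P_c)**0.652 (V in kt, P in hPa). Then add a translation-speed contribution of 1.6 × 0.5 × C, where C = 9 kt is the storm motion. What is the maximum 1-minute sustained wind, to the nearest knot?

ΔP = 1010 − 995 = 15 mb.
15^0.652 ≈ 5.845.
V ≈ 5.99 × 5.845 ≈ 35.0 kt.
Translation term: 1.6 × 0.5 × 9 = 7.2 kt.
Corrected V ≈ 42.2 kt → 42 kt.

42 kt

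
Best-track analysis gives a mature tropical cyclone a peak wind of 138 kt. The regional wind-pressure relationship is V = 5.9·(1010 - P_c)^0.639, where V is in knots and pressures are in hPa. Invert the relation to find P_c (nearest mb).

871 mb

ΔP = (V / 5.9)^(1/0.639) = (138/5.9)^1.565.
138/5.9 = 23.390; 23.390^1.565 ≈ 138.82 mb.
P_c = 1010 − 138.82 = 871.18 ≈ 871 mb.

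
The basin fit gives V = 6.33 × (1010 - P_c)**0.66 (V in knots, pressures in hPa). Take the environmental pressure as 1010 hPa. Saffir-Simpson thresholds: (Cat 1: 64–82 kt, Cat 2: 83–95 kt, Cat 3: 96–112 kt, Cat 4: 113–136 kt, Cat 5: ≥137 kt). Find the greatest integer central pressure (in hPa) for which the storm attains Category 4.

Category 4 begins at V = 113 kt.
Required ΔP = (113/6.33)^(1/0.66) = 17.852^1.515 ≈ 78.79 hPa.
P_c ≤ 1010 − 78.79 = 931.21, so the highest integer P_c is 931 hPa.

931 hPa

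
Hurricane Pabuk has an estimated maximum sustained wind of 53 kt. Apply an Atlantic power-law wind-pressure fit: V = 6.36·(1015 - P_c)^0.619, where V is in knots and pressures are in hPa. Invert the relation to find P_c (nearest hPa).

984 hPa

ΔP = (V / 6.36)^(1/0.619) = (53/6.36)^1.616.
53/6.36 = 8.333; 8.333^1.616 ≈ 30.73 hPa.
P_c = 1015 − 30.73 = 984.27 ≈ 984 hPa.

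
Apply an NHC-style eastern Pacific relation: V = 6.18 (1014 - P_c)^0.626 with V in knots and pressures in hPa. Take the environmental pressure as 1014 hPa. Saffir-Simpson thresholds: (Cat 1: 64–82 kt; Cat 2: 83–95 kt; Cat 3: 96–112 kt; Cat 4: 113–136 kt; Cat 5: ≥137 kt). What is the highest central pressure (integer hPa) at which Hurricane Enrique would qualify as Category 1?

972 hPa

Category 1 begins at V = 64 kt.
Required ΔP = (64/6.18)^(1/0.626) = 10.356^1.597 ≈ 41.85 hPa.
P_c ≤ 1014 − 41.85 = 972.15, so the highest integer P_c is 972 hPa.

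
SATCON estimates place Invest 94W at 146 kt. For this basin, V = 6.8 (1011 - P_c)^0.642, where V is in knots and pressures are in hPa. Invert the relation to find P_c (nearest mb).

ΔP = (V / 6.8)^(1/0.642) = (146/6.8)^1.558.
146/6.8 = 21.471; 21.471^1.558 ≈ 118.72 mb.
P_c = 1011 − 118.72 = 892.28 ≈ 892 mb.

892 mb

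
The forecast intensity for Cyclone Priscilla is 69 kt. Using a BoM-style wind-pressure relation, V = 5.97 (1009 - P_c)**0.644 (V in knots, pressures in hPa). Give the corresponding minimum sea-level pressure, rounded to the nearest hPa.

964 hPa

ΔP = (V / 5.97)^(1/0.644) = (69/5.97)^1.553.
69/5.97 = 11.558; 11.558^1.553 ≈ 44.71 hPa.
P_c = 1009 − 44.71 = 964.29 ≈ 964 hPa.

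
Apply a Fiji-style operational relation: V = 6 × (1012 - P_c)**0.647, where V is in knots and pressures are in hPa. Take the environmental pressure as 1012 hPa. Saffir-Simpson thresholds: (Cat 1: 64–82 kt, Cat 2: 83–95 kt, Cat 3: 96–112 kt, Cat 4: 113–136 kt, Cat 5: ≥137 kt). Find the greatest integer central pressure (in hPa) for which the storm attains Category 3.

939 hPa

Category 3 begins at V = 96 kt.
Required ΔP = (96/6)^(1/0.647) = 16.000^1.546 ≈ 72.62 hPa.
P_c ≤ 1012 − 72.62 = 939.38, so the highest integer P_c is 939 hPa.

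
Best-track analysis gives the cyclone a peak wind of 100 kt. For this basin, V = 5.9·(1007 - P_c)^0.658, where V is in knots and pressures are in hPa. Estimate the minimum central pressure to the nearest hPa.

933 hPa

ΔP = (V / 5.9)^(1/0.658) = (100/5.9)^1.520.
100/5.9 = 16.949; 16.949^1.520 ≈ 73.79 hPa.
P_c = 1007 − 73.79 = 933.21 ≈ 933 hPa.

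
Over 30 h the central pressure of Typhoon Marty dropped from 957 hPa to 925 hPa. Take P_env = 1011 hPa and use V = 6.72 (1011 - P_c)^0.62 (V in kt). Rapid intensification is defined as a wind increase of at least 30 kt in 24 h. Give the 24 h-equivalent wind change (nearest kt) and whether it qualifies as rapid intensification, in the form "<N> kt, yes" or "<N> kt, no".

21 kt, no

V₁: ΔP = 54, V ≈ 6.72 × 54^0.62 ≈ 79.70 kt.
V₂: ΔP = 86, V ≈ 6.72 × 86^0.62 ≈ 106.36 kt.
ΔV over 30 h = 26.66 kt → 24 h equivalent = 26.66 × 24/30 ≈ 21.33 kt.
21 kt < 30 kt ⇒ not rapid intensification.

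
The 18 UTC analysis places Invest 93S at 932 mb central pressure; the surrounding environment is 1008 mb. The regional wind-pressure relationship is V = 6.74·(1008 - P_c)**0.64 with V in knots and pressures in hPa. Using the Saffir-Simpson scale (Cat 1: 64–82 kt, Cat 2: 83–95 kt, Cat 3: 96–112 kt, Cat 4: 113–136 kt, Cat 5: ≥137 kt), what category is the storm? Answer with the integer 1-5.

ΔP = 1008 − 932 = 76 mb.
V ≈ 6.74 × 76^0.64 = 6.74 × 15.99 ≈ 108 kt.
108 kt falls in the Category 3 band.

3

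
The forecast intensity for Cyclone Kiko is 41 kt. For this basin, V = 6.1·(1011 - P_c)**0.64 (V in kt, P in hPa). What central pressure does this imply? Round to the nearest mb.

ΔP = (V / 6.1)^(1/0.64) = (41/6.1)^1.562.
41/6.1 = 6.721; 6.721^1.562 ≈ 19.63 mb.
P_c = 1011 − 19.63 = 991.37 ≈ 991 mb.

991 mb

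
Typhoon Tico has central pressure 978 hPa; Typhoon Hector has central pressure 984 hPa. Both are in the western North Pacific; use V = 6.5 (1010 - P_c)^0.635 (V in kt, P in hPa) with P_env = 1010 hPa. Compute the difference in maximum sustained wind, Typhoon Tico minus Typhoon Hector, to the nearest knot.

7 kt

Typhoon Tico: ΔP = 32; V ≈ 6.5 × 32^0.635 ≈ 58.71 kt.
Typhoon Hector: ΔP = 26; V ≈ 6.5 × 26^0.635 ≈ 51.45 kt.
Difference ≈ 58.71 − 51.45 = 7.26 → 7 kt.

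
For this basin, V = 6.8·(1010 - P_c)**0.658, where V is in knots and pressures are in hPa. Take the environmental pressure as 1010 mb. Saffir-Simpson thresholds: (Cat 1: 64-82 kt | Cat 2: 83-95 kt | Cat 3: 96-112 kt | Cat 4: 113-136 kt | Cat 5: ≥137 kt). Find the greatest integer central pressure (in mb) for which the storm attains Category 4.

Category 4 begins at V = 113 kt.
Required ΔP = (113/6.8)^(1/0.658) = 16.618^1.520 ≈ 71.61 mb.
P_c ≤ 1010 − 71.61 = 938.39, so the highest integer P_c is 938 mb.

938 mb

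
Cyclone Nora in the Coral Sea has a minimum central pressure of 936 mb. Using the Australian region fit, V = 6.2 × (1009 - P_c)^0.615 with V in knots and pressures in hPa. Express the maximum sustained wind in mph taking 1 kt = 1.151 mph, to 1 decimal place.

99.9 mph

ΔP = 1009 − 936 = 73 mb.
V ≈ 6.2 × 73^0.615 = 6.2 × 13.994 ≈ 86.763 kt.
86.763 × 1.151 ≈ 99.86 mph → 99.9 mph.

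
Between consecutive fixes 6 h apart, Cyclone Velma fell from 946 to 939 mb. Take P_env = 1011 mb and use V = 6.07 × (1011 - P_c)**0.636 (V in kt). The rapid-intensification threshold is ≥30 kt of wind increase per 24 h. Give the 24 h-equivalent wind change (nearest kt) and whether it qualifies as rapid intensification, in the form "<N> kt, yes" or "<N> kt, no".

V₁: ΔP = 65, V ≈ 6.07 × 65^0.636 ≈ 86.34 kt.
V₂: ΔP = 72, V ≈ 6.07 × 72^0.636 ≈ 92.14 kt.
ΔV over 6 h = 5.80 kt → 24 h equivalent = 5.80 × 24/6 ≈ 23.20 kt.
23 kt < 30 kt ⇒ not rapid intensification.

23 kt, no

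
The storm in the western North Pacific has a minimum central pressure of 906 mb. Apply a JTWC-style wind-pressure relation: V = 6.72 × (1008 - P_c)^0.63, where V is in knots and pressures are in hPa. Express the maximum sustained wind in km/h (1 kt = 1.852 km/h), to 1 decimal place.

229.3 km/h

ΔP = 1008 − 906 = 102 mb.
V ≈ 6.72 × 102^0.63 = 6.72 × 18.425 ≈ 123.819 kt.
123.819 × 1.852 ≈ 229.31 km/h → 229.3 km/h.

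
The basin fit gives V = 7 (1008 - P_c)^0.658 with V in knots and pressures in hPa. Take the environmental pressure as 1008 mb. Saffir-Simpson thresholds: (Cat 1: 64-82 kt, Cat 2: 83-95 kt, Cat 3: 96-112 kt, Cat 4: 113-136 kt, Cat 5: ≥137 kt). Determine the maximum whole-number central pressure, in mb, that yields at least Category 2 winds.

965 mb

Category 2 begins at V = 83 kt.
Required ΔP = (83/7)^(1/0.658) = 11.857^1.520 ≈ 42.87 mb.
P_c ≤ 1008 − 42.87 = 965.13, so the highest integer P_c is 965 mb.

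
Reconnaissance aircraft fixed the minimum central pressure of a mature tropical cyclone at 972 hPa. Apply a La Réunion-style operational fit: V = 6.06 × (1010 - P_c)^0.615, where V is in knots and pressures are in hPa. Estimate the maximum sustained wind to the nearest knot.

ΔP = 1010 − 972 = 38 hPa.
38^0.615 ≈ 9.366.
V ≈ 6.06 × 9.366 ≈ 56.8 kt.

57 kt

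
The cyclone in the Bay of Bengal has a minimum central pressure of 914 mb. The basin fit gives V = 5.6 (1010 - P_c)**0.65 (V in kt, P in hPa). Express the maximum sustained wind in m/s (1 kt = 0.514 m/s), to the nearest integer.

ΔP = 1010 − 914 = 96 mb.
V ≈ 5.6 × 96^0.65 = 5.6 × 19.430 ≈ 108.809 kt.
108.809 × 0.514 ≈ 55.93 m/s → 56 m/s.

56 m/s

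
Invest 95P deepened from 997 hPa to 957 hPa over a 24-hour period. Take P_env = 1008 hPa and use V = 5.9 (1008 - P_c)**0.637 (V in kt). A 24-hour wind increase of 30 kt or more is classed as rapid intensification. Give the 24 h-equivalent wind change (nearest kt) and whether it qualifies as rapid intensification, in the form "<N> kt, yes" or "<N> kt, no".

45 kt, yes

V₁: ΔP = 11, V ≈ 5.9 × 11^0.637 ≈ 27.18 kt.
V₂: ΔP = 51, V ≈ 5.9 × 51^0.637 ≈ 72.21 kt.
ΔV over 24 h = 45.03 kt → 24 h equivalent = 45.03 × 24/24 ≈ 45.03 kt.
45 kt ≥ 30 kt ⇒ rapid intensification.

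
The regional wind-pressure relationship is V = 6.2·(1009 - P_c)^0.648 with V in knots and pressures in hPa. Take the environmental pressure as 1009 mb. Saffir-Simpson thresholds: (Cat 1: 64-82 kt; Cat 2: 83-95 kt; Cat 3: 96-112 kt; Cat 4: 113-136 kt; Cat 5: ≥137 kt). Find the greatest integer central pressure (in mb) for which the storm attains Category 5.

890 mb

Category 5 begins at V = 137 kt.
Required ΔP = (137/6.2)^(1/0.648) = 22.097^1.543 ≈ 118.74 mb.
P_c ≤ 1009 − 118.74 = 890.26, so the highest integer P_c is 890 mb.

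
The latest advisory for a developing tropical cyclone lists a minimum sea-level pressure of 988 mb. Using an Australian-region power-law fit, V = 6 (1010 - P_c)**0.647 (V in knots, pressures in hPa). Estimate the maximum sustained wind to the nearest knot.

44 kt

ΔP = 1010 − 988 = 22 mb.
22^0.647 ≈ 7.388.
V ≈ 6 × 7.388 ≈ 44.3 kt.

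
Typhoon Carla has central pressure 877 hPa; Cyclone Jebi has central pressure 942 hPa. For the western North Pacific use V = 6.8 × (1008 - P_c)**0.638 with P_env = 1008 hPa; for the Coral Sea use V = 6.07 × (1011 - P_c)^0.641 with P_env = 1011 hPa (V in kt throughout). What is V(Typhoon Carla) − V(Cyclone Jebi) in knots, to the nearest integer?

61 kt

Typhoon Carla: ΔP = 131; V ≈ 6.8 × 131^0.638 ≈ 152.52 kt.
Cyclone Jebi: ΔP = 69; V ≈ 6.07 × 69^0.641 ≈ 91.60 kt.
Difference ≈ 152.52 − 91.60 = 60.92 → 61 kt.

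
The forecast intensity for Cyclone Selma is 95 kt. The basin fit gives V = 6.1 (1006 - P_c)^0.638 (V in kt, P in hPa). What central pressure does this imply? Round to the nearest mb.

932 mb

ΔP = (V / 6.1)^(1/0.638) = (95/6.1)^1.567.
95/6.1 = 15.574; 15.574^1.567 ≈ 73.95 mb.
P_c = 1006 − 73.95 = 932.05 ≈ 932 mb.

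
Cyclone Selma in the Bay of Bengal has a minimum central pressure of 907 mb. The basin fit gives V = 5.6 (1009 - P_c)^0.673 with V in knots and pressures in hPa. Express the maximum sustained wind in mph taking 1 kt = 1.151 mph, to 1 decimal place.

144.9 mph

ΔP = 1009 − 907 = 102 mb.
V ≈ 5.6 × 102^0.673 = 5.6 × 22.480 ≈ 125.886 kt.
125.886 × 1.151 ≈ 144.89 mph → 144.9 mph.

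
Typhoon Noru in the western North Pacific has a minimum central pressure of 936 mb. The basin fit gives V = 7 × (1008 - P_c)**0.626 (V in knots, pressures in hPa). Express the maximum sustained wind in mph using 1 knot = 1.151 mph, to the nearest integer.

117 mph

ΔP = 1008 − 936 = 72 mb.
V ≈ 7 × 72^0.626 = 7 × 14.544 ≈ 101.809 kt.
101.809 × 1.151 ≈ 117.18 mph → 117 mph.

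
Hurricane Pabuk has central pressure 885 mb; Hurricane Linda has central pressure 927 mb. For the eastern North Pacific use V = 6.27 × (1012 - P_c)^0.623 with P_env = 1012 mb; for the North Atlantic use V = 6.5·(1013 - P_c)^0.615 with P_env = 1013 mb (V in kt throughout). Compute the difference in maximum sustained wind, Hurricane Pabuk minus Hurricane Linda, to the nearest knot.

Hurricane Pabuk: ΔP = 127; V ≈ 6.27 × 127^0.623 ≈ 128.21 kt.
Hurricane Linda: ΔP = 86; V ≈ 6.5 × 86^0.615 ≈ 100.61 kt.
Difference ≈ 128.21 − 100.61 = 27.60 → 28 kt.

28 kt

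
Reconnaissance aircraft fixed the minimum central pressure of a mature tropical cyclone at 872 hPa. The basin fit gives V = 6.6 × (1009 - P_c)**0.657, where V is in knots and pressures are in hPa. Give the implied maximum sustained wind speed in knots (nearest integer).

ΔP = 1009 − 872 = 137 hPa.
137^0.657 ≈ 25.341.
V ≈ 6.6 × 25.341 ≈ 167.3 kt.

167 kt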